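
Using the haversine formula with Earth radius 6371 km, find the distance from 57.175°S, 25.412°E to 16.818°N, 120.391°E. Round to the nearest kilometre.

Δλ = 120.391 − 25.412 = 94.979°.
Δφ = 16.818 − -57.175 = 73.993°.
a = sin²(Δφ/2) + cos φ₁ · cos φ₂ · sin²(Δλ/2) = 0.644085.
c = 2·atan2(√a, √(1−a)) = 1.86311 rad → d = 6371·c ≈ 11869.88 km.

11870 km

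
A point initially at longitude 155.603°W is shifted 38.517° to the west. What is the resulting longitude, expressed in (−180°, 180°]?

165.880°E

Start at -155.603°; shift −38.517° → -194.120°.
-194.120° lies outside (−180°, 180°]; add 360° → +165.880°.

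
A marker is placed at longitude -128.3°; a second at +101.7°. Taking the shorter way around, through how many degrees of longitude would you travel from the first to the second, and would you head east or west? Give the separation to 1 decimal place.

130.0° west

Raw difference: 101.7 − -128.3 = 230.0°.
Normalise into (−180°, 180°]: 230.0° − 360° = -130.0°.
Negative ⇒ the second point lies to the west; separation 130.0°.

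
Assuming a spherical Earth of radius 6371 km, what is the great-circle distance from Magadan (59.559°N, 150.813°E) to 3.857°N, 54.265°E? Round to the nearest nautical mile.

Δλ = 54.265 − 150.813 = -96.548°.
Δφ = 3.857 − 59.559 = -55.702°.
a = sin²(Δφ/2) + cos φ₁ · cos φ₂ · sin²(Δλ/2) = 0.499826.
c = 2·atan2(√a, √(1−a)) = 1.57045 rad → d = 6371·c ≈ 10005.32 km ≈ 5402.44 nmi.

5402 nmi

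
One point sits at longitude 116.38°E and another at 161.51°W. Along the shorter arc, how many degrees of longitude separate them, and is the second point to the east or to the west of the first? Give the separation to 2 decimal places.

Raw difference: -161.51 − 116.38 = -277.89°.
Normalise into (−180°, 180°]: -277.89° + 360° = 82.11°.
Positive ⇒ the second point lies to the east; separation 82.11°.

82.11° east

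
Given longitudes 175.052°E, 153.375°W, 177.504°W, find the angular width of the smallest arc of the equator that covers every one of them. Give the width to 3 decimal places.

Sort the longitudes: -177.504°, -153.375°, +175.052°.
Eastward gaps between consecutive values (wrapping around): 24.129°, 328.427°, 7.444°.
Largest gap = 328.427° ⇒ minimal covering band is its complement: 360° − 328.427° = 31.573°.
Band runs from +175.052° eastward to -153.375°, crossing the antimeridian.

31.573°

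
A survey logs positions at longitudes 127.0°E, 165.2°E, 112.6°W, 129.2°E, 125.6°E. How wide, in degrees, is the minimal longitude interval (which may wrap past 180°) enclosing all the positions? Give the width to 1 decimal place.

121.8°

Sort the longitudes: -112.6°, +125.6°, +127.0°, +129.2°, +165.2°.
Eastward gaps between consecutive values (wrapping around): 238.2°, 1.4°, 2.2°, 36.0°, 82.2°.
Largest gap = 238.2° ⇒ minimal covering band is its complement: 360° − 238.2° = 121.8°.
Band runs from +125.6° eastward to -112.6°, crossing the antimeridian.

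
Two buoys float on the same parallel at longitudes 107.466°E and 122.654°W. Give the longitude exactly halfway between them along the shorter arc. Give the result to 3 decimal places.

172.406°E

Signed shortest Δλ from +107.466° to -122.654° is +129.880°.
Midpoint longitude = +107.466° + (+129.880°)/2 = +107.466° + 64.940° = +172.406°.
(The naïve average (+107.466 + -122.654)/2 = -7.594° is on the wrong side of the globe.)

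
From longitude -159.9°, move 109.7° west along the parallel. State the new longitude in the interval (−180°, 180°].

+90.4°

Start at -159.9°; shift −109.7° → -269.6°.
-269.6° lies outside (−180°, 180°]; add 360° → +90.4°.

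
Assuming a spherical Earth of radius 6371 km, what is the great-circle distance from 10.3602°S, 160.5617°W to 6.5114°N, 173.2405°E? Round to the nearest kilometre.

Δλ = 173.2405 − -160.5617 = 333.8022°; wrapped into (−180°, 180°]: -26.1978°.
Δφ = 6.5114 − -10.3602 = 16.8716°.
a = sin²(Δφ/2) + cos φ₁ · cos φ₂ · sin²(Δλ/2) = 0.071720.
c = 2·atan2(√a, √(1−a)) = 0.54223 rad → d = 6371·c ≈ 3454.55 km.

3455 km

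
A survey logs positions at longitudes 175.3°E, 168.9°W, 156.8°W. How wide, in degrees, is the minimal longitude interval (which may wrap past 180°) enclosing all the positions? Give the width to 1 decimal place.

27.9°

Sort the longitudes: -168.9°, -156.8°, +175.3°.
Eastward gaps between consecutive values (wrapping around): 12.1°, 332.1°, 15.8°.
Largest gap = 332.1° ⇒ minimal covering band is its complement: 360° − 332.1° = 27.9°.
Band runs from +175.3° eastward to -156.8°, crossing the antimeridian.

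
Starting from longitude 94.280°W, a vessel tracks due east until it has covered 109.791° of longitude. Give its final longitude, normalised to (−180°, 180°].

15.511°E

Start at -94.280°; shift +109.791° → +15.511°.
+15.511° already lies in (−180°, 180°].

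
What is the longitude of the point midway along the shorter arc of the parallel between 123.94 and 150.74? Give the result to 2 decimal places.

+137.34°

Signed shortest Δλ from +123.94° to +150.74° is +26.80°.
Midpoint longitude = +123.94° + (+26.80°)/2 = +123.94° + 13.40° = +137.34°.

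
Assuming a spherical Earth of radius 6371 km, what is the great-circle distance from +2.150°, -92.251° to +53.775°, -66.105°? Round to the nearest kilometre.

Δλ = -66.105 − -92.251 = 26.146°.
Δφ = 53.775 − 2.150 = 51.625°.
a = sin²(Δφ/2) + cos φ₁ · cos φ₂ · sin²(Δλ/2) = 0.219811.
c = 2·atan2(√a, √(1−a)) = 0.97595 rad → d = 6371·c ≈ 6217.80 km.

6218 km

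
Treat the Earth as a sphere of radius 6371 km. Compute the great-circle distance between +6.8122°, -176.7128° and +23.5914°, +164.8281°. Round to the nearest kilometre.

Δλ = 164.8281 − -176.7128 = 341.5409°; wrapped into (−180°, 180°]: -18.4591°.
Δφ = 23.5914 − 6.8122 = 16.7792°.
a = sin²(Δφ/2) + cos φ₁ · cos φ₂ · sin²(Δλ/2) = 0.044696.
c = 2·atan2(√a, √(1−a)) = 0.42605 rad → d = 6371·c ≈ 2714.34 km.

2714 km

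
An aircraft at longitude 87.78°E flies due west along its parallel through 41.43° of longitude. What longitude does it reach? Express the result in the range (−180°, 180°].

Start at +87.78°; shift −41.43° → +46.35°.
+46.35° already lies in (−180°, 180°].

46.35°E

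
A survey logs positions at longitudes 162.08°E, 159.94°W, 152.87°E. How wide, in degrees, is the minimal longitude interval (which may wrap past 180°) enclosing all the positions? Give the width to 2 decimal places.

47.19°

Sort the longitudes: -159.94°, +152.87°, +162.08°.
Eastward gaps between consecutive values (wrapping around): 312.81°, 9.21°, 37.98°.
Largest gap = 312.81° ⇒ minimal covering band is its complement: 360° − 312.81° = 47.19°.
Band runs from +152.87° eastward to -159.94°, crossing the antimeridian.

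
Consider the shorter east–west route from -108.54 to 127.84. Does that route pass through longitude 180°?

Naïve |127.84 − -108.54| = 236.38° > 180°, so the shorter arc goes the other way round — across 180°.
Signed shortest Δλ = ((127.84 − -108.54 + 180) mod 360) − 180 = -123.62°.
Going west by 123.62° from -108.54° passes through 180° before reaching +127.84°.

Yes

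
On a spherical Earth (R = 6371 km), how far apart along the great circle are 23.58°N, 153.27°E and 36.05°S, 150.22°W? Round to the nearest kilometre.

Δλ = -150.22 − 153.27 = -303.49°; wrapped into (−180°, 180°]: 56.51°.
Δφ = -36.05 − 23.58 = -59.63°.
a = sin²(Δφ/2) + cos φ₁ · cos φ₂ · sin²(Δλ/2) = 0.413269.
c = 2·atan2(√a, √(1−a)) = 1.39645 rad → d = 6371·c ≈ 8896.80 km.

8897 km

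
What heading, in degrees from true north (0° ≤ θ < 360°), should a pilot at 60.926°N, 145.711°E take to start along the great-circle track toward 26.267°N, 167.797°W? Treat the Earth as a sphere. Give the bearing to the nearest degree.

Δλ = -167.797 − 145.711 = -313.508°; wrapped into (−180°, 180°]: 46.492°.
θ = atan2( sin Δλ · cos φ₂ , cos φ₁ · sin φ₂ − sin φ₁ · cos φ₂ · cos Δλ )
  = atan2(0.65039, -0.32452) = 116.518° → normalised to [0°, 360°): 116.518°.

117°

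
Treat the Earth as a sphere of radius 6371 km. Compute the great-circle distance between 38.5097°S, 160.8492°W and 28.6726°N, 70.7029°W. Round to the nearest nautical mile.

Δλ = -70.7029 − -160.8492 = 90.1463°.
Δφ = 28.6726 − -38.5097 = 67.1823°.
a = sin²(Δφ/2) + cos φ₁ · cos φ₂ · sin²(Δλ/2) = 0.650251.
c = 2·atan2(√a, √(1−a)) = 1.87601 rad → d = 6371·c ≈ 11952.09 km ≈ 6453.61 nmi.

6454 nmi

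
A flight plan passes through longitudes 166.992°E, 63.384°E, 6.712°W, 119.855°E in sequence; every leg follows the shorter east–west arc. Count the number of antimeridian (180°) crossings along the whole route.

Leg 1: +166.992° → +63.384°, shortest Δλ = -103.608° (west) — does not cross 180°.
Leg 2: +63.384° → -6.712°, shortest Δλ = -70.096° (west) — does not cross 180°.
Leg 3: -6.712° → +119.855°, shortest Δλ = 126.567° (east) — does not cross 180°.
Total crossings: 0.

0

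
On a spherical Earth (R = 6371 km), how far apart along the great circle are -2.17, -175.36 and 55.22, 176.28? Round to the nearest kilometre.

6427 km

Δλ = 176.28 − -175.36 = 351.64°; wrapped into (−180°, 180°]: -8.36°.
Δφ = 55.22 − -2.17 = 57.39°.
a = sin²(Δφ/2) + cos φ₁ · cos φ₂ · sin²(Δλ/2) = 0.233570.
c = 2·atan2(√a, √(1−a)) = 1.00882 rad → d = 6371·c ≈ 6427.18 km.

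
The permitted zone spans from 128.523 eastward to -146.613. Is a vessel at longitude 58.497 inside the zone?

No

Band width going east from +128.523° to -146.613°: ((-146.613 − 128.523) mod 360) = 84.864°.
Offset of +58.497° east of the west edge: ((58.497 − 128.523) mod 360) = 289.974°.
289.974° > 84.864° ⇒ outside.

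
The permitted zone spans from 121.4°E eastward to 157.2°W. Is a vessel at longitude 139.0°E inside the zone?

Yes

Band width going east from +121.4° to -157.2°: ((-157.2 − 121.4) mod 360) = 81.4°.
Offset of +139.0° east of the west edge: ((139.0 − 121.4) mod 360) = 17.6°.
17.6° ≤ 81.4° ⇒ inside.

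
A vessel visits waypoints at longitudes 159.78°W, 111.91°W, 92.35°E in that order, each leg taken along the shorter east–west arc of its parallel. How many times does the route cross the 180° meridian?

Leg 1: -159.78° → -111.91°, shortest Δλ = 47.87° (east) — does not cross 180°.
Leg 2: -111.91° → +92.35°, shortest Δλ = -155.74° (west) — crosses 180°.
Total crossings: 1.

1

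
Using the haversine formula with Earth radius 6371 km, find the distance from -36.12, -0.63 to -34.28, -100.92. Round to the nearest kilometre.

8641 km

Δλ = -100.92 − -0.63 = -100.29°.
Δφ = -34.28 − -36.12 = 1.84°.
a = sin²(Δφ/2) + cos φ₁ · cos φ₂ · sin²(Δλ/2) = 0.393607.
c = 2·atan2(√a, √(1−a)) = 1.35637 rad → d = 6371·c ≈ 8641.44 km.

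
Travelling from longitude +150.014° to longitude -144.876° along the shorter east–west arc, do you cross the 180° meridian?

Yes

Naïve |-144.876 − 150.014| = 294.89° > 180°, so the shorter arc goes the other way round — across 180°.
Signed shortest Δλ = ((-144.876 − 150.014 + 180) mod 360) − 180 = 65.11°.
Going east by 65.11° from +150.014° passes through 180° before reaching -144.876°.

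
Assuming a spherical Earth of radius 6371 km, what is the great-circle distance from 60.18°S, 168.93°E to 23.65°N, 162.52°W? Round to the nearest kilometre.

9676 km

Δλ = -162.52 − 168.93 = -331.45°; wrapped into (−180°, 180°]: 28.55°.
Δφ = 23.65 − -60.18 = 83.83°.
a = sin²(Δφ/2) + cos φ₁ · cos φ₂ · sin²(Δλ/2) = 0.473956.
c = 2·atan2(√a, √(1−a)) = 1.51868 rad → d = 6371·c ≈ 9675.54 km.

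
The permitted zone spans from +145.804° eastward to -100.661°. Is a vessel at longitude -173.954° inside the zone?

Band width going east from +145.804° to -100.661°: ((-100.661 − 145.804) mod 360) = 113.535°.
Offset of -173.954° east of the west edge: ((-173.954 − 145.804) mod 360) = 40.242°.
40.242° ≤ 113.535° ⇒ inside.

Yes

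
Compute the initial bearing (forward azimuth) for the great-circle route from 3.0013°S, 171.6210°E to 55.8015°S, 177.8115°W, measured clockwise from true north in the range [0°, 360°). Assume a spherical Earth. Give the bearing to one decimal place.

Δλ = -177.8115 − 171.6210 = -349.4325°; wrapped into (−180°, 180°]: 10.5675°.
θ = atan2( sin Δλ · cos φ₂ , cos φ₁ · sin φ₂ − sin φ₁ · cos φ₂ · cos Δλ )
  = atan2(0.10308, -0.79703) = 172.631° → normalised to [0°, 360°): 172.631°.

172.6°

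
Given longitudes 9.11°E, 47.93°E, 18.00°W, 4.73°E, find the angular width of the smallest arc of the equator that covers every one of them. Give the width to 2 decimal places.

65.93°

Sort the longitudes: -18.00°, +4.73°, +9.11°, +47.93°.
Eastward gaps between consecutive values (wrapping around): 22.73°, 4.38°, 38.82°, 294.07°.
Largest gap = 294.07° ⇒ minimal covering band is its complement: 360° − 294.07° = 65.93°.
Band runs from -18.00° eastward to +47.93°.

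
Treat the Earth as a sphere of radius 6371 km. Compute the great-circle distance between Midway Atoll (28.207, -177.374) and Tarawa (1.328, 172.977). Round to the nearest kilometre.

3160 km

Δλ = 172.977 − -177.374 = 350.351°; wrapped into (−180°, 180°]: -9.649°.
Δφ = 1.328 − 28.207 = -26.879°.
a = sin²(Δφ/2) + cos φ₁ · cos φ₂ · sin²(Δλ/2) = 0.060250.
c = 2·atan2(√a, √(1−a)) = 0.49599 rad → d = 6371·c ≈ 3159.93 km.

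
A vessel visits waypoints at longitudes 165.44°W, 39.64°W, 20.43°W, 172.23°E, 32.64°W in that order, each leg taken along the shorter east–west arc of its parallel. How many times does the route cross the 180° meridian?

Leg 1: -165.44° → -39.64°, shortest Δλ = 125.8° (east) — does not cross 180°.
Leg 2: -39.64° → -20.43°, shortest Δλ = 19.21° (east) — does not cross 180°.
Leg 3: -20.43° → +172.23°, shortest Δλ = -167.34° (west) — crosses 180°.
Leg 4: +172.23° → -32.64°, shortest Δλ = 155.13° (east) — crosses 180°.
Total crossings: 2.

2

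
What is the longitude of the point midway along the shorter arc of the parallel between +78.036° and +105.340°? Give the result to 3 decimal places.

+91.688°

Signed shortest Δλ from +78.036° to +105.340° is +27.304°.
Midpoint longitude = +78.036° + (+27.304°)/2 = +78.036° + 13.652° = +91.688°.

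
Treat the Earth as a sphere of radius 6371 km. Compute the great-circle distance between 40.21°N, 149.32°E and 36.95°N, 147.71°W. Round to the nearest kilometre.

5369 km

Δλ = -147.71 − 149.32 = -297.03°; wrapped into (−180°, 180°]: 62.97°.
Δφ = 36.95 − 40.21 = -3.26°.
a = sin²(Δφ/2) + cos φ₁ · cos φ₂ · sin²(Δλ/2) = 0.167283.
c = 2·atan2(√a, √(1−a)) = 0.84272 rad → d = 6371·c ≈ 5368.98 km.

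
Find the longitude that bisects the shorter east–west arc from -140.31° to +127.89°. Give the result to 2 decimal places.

Signed shortest Δλ from -140.31° to +127.89° is -91.80°.
Midpoint longitude = -140.31° + (-91.80°)/2 = -140.31° − 45.90° = -186.21°.
Normalise into (−180°, 180°]: +173.79°.
(The naïve average (-140.31 + +127.89)/2 = -6.21° is on the wrong side of the globe.)

+173.79°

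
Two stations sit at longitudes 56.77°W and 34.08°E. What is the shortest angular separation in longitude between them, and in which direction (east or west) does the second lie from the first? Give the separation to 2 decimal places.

Raw difference: 34.08 − -56.77 = 90.85°.
Normalise into (−180°, 180°]: 90.85° stays 90.85°.
Positive ⇒ the second point lies to the east; separation 90.85°.

90.85° east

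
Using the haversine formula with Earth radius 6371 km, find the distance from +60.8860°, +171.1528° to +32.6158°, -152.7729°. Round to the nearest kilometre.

Δλ = -152.7729 − 171.1528 = -323.9257°; wrapped into (−180°, 180°]: 36.0743°.
Δφ = 32.6158 − 60.8860 = -28.2702°.
a = sin²(Δφ/2) + cos φ₁ · cos φ₂ · sin²(Δλ/2) = 0.098929.
c = 2·atan2(√a, √(1−a)) = 0.63992 rad → d = 6371·c ≈ 4076.95 km.

4077 km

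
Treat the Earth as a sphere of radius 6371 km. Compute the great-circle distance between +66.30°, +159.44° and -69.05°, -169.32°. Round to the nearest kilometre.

Δλ = -169.32 − 159.44 = -328.76°; wrapped into (−180°, 180°]: 31.24°.
Δφ = -69.05 − 66.30 = -135.35°.
a = sin²(Δφ/2) + cos φ₁ · cos φ₂ · sin²(Δλ/2) = 0.866126.
c = 2·atan2(√a, √(1−a)) = 2.39242 rad → d = 6371·c ≈ 15242.10 km.

15242 km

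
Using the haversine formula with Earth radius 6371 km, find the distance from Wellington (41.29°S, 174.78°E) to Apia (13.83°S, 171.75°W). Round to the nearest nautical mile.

1793 nmi

Δλ = -171.75 − 174.78 = -346.53°; wrapped into (−180°, 180°]: 13.47°.
Δφ = -13.83 − -41.29 = 27.46°.
a = sin²(Δφ/2) + cos φ₁ · cos φ₂ · sin²(Δλ/2) = 0.066368.
c = 2·atan2(√a, √(1−a)) = 0.52112 rad → d = 6371·c ≈ 3320.04 km ≈ 1792.68 nmi.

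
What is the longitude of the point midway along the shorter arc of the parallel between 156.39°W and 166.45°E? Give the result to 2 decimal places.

Signed shortest Δλ from -156.39° to +166.45° is -37.16°.
Midpoint longitude = -156.39° + (-37.16°)/2 = -156.39° − 18.58° = -174.97°.
(The naïve average (-156.39 + +166.45)/2 = 5.03° is on the wrong side of the globe.)

174.97°W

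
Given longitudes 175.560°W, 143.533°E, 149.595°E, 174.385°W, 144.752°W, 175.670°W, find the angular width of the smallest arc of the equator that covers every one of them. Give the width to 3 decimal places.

Sort the longitudes: -175.670°, -175.560°, -174.385°, -144.752°, +143.533°, +149.595°.
Eastward gaps between consecutive values (wrapping around): 0.110°, 1.175°, 29.633°, 288.285°, 6.062°, 34.735°.
Largest gap = 288.285° ⇒ minimal covering band is its complement: 360° − 288.285° = 71.715°.
Band runs from +143.533° eastward to -144.752°, crossing the antimeridian.

71.715°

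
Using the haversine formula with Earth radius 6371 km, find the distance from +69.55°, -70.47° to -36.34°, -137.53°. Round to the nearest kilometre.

12949 km

Δλ = -137.53 − -70.47 = -67.06°.
Δφ = -36.34 − 69.55 = -105.89°.
a = sin²(Δφ/2) + cos φ₁ · cos φ₂ · sin²(Δλ/2) = 0.722767.
c = 2·atan2(√a, √(1−a)) = 2.03257 rad → d = 6371·c ≈ 12949.49 km.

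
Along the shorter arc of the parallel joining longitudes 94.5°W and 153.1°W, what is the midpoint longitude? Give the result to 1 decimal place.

Signed shortest Δλ from -94.5° to -153.1° is -58.6°.
Midpoint longitude = -94.5° + (-58.6°)/2 = -94.5° − 29.3° = -123.8°.

123.8°W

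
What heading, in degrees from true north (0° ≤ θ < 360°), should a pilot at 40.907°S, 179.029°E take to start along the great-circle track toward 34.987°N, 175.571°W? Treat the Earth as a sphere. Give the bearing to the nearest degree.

5°

Δλ = -175.571 − 179.029 = -354.600°; wrapped into (−180°, 180°]: 5.400°.
θ = atan2( sin Δλ · cos φ₂ , cos φ₁ · sin φ₂ − sin φ₁ · cos φ₂ · cos Δλ )
  = atan2(0.07710, 0.96747) = 4.557° → normalised to [0°, 360°): 4.557°.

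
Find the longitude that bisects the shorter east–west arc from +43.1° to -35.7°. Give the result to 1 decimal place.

Signed shortest Δλ from +43.1° to -35.7° is -78.8°.
Midpoint longitude = +43.1° + (-78.8°)/2 = +43.1° − 39.4° = +3.7°.

+3.7°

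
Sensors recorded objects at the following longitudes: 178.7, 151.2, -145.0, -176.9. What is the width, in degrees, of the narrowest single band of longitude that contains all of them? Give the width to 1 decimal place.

63.8°

Sort the longitudes: -176.9°, -145.0°, +151.2°, +178.7°.
Eastward gaps between consecutive values (wrapping around): 31.9°, 296.2°, 27.5°, 4.4°.
Largest gap = 296.2° ⇒ minimal covering band is its complement: 360° − 296.2° = 63.8°.
Band runs from +151.2° eastward to -145.0°, crossing the antimeridian.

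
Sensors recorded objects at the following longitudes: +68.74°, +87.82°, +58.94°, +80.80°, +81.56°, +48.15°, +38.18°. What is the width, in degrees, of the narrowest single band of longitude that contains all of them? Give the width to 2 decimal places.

49.64°

Sort the longitudes: +38.18°, +48.15°, +58.94°, +68.74°, +80.80°, +81.56°, +87.82°.
Eastward gaps between consecutive values (wrapping around): 9.97°, 10.79°, 9.80°, 12.06°, 0.76°, 6.26°, 310.36°.
Largest gap = 310.36° ⇒ minimal covering band is its complement: 360° − 310.36° = 49.64°.
Band runs from +38.18° eastward to +87.82°.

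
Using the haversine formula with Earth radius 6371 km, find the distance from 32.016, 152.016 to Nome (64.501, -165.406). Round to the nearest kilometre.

4631 km

Δλ = -165.406 − 152.016 = -317.422°; wrapped into (−180°, 180°]: 42.578°.
Δφ = 64.501 − 32.016 = 32.485°.
a = sin²(Δφ/2) + cos φ₁ · cos φ₂ · sin²(Δλ/2) = 0.126351.
c = 2·atan2(√a, √(1−a)) = 0.72681 rad → d = 6371·c ≈ 4630.51 km.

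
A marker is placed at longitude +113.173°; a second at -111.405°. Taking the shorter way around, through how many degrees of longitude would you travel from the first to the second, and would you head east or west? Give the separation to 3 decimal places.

Raw difference: -111.405 − 113.173 = -224.578°.
Normalise into (−180°, 180°]: -224.578° + 360° = 135.422°.
Positive ⇒ the second point lies to the east; separation 135.422°.

135.422° east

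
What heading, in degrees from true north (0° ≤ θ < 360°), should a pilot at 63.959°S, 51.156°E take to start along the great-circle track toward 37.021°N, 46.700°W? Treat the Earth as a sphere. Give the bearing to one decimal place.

281.9°

Δλ = -46.700 − 51.156 = -97.856°.
θ = atan2( sin Δλ · cos φ₂ , cos φ₁ · sin φ₂ − sin φ₁ · cos φ₂ · cos Δλ )
  = atan2(-0.79092, 0.16628) = -78.127° → normalised to [0°, 360°): 281.873°.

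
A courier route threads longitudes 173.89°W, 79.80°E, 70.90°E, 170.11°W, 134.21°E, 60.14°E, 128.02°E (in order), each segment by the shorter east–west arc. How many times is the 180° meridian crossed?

Leg 1: -173.89° → +79.80°, shortest Δλ = -106.31° (west) — crosses 180°.
Leg 2: +79.80° → +70.90°, shortest Δλ = -8.9° (west) — does not cross 180°.
Leg 3: +70.90° → -170.11°, shortest Δλ = 118.99° (east) — crosses 180°.
Leg 4: -170.11° → +134.21°, shortest Δλ = -55.68° (west) — crosses 180°.
Leg 5: +134.21° → +60.14°, shortest Δλ = -74.07° (west) — does not cross 180°.
Leg 6: +60.14° → +128.02°, shortest Δλ = 67.88° (east) — does not cross 180°.
Total crossings: 3.

3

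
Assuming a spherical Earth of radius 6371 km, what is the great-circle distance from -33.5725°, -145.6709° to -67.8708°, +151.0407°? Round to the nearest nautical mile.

2954 nmi

Δλ = 151.0407 − -145.6709 = 296.7116°; wrapped into (−180°, 180°]: -63.2884°.
Δφ = -67.8708 − -33.5725 = -34.2983°.
a = sin²(Δφ/2) + cos φ₁ · cos φ₂ · sin²(Δλ/2) = 0.173332.
c = 2·atan2(√a, √(1−a)) = 0.85881 rad → d = 6371·c ≈ 5471.50 km ≈ 2954.38 nmi.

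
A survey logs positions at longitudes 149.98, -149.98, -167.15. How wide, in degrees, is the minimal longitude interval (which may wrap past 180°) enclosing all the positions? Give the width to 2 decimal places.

60.04°

Sort the longitudes: -167.15°, -149.98°, +149.98°.
Eastward gaps between consecutive values (wrapping around): 17.17°, 299.96°, 42.87°.
Largest gap = 299.96° ⇒ minimal covering band is its complement: 360° − 299.96° = 60.04°.
Band runs from +149.98° eastward to -149.98°, crossing the antimeridian.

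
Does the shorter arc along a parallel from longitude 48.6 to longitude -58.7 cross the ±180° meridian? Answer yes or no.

Signed shortest Δλ = ((-58.7 − 48.6 + 180) mod 360) − 180 = -107.3°.
Going west by 107.3° from +48.6° reaches -58.7° without touching 180°.

No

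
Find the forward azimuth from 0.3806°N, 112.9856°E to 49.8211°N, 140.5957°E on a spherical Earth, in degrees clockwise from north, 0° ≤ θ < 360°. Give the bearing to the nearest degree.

21°

Δλ = 140.5957 − 112.9856 = 27.6101°.
θ = atan2( sin Δλ · cos φ₂ , cos φ₁ · sin φ₂ − sin φ₁ · cos φ₂ · cos Δλ )
  = atan2(0.29901, 0.76022) = 21.471° → normalised to [0°, 360°): 21.471°.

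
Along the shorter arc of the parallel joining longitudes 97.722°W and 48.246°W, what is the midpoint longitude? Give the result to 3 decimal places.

Signed shortest Δλ from -97.722° to -48.246° is +49.476°.
Midpoint longitude = -97.722° + (+49.476°)/2 = -97.722° + 24.738° = -72.984°.

72.984°W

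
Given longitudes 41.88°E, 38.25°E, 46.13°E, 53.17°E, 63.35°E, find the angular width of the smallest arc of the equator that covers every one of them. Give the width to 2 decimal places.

25.10°

Sort the longitudes: +38.25°, +41.88°, +46.13°, +53.17°, +63.35°.
Eastward gaps between consecutive values (wrapping around): 3.63°, 4.25°, 7.04°, 10.18°, 334.90°.
Largest gap = 334.90° ⇒ minimal covering band is its complement: 360° − 334.90° = 25.10°.
Band runs from +38.25° eastward to +63.35°.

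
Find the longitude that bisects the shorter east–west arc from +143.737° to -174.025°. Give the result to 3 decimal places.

+164.856°

Signed shortest Δλ from +143.737° to -174.025° is +42.238°.
Midpoint longitude = +143.737° + (+42.238°)/2 = +143.737° + 21.119° = +164.856°.
(The naïve average (+143.737 + -174.025)/2 = -15.144° is on the wrong side of the globe.)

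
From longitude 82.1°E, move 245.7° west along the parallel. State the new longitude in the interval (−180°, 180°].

163.6°W

Start at +82.1°; shift −245.7° → -163.6°.
-163.6° already lies in (−180°, 180°].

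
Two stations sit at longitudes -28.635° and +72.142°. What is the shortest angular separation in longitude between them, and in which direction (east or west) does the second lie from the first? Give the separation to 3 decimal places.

100.777° east

Raw difference: 72.142 − -28.635 = 100.777°.
Normalise into (−180°, 180°]: 100.777° stays 100.777°.
Positive ⇒ the second point lies to the east; separation 100.777°.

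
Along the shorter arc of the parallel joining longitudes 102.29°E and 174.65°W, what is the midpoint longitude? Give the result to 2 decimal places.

Signed shortest Δλ from +102.29° to -174.65° is +83.06°.
Midpoint longitude = +102.29° + (+83.06°)/2 = +102.29° + 41.53° = +143.82°.
(The naïve average (+102.29 + -174.65)/2 = -36.18° is on the wrong side of the globe.)

143.82°E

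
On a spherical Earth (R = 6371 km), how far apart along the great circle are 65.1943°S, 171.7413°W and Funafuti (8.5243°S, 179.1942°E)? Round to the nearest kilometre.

6341 km

Δλ = 179.1942 − -171.7413 = 350.9355°; wrapped into (−180°, 180°]: -9.0645°.
Δφ = -8.5243 − -65.1943 = 56.6700°.
a = sin²(Δφ/2) + cos φ₁ · cos φ₂ · sin²(Δλ/2) = 0.227861.
c = 2·atan2(√a, √(1−a)) = 0.99527 rad → d = 6371·c ≈ 6340.85 km.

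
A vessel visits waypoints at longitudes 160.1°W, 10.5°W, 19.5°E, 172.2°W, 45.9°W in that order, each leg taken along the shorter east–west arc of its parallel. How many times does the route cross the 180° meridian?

1

Leg 1: -160.1° → -10.5°, shortest Δλ = 149.6° (east) — does not cross 180°.
Leg 2: -10.5° → +19.5°, shortest Δλ = 30.0° (east) — does not cross 180°.
Leg 3: +19.5° → -172.2°, shortest Δλ = 168.3° (east) — crosses 180°.
Leg 4: -172.2° → -45.9°, shortest Δλ = 126.3° (east) — does not cross 180°.
Total crossings: 1.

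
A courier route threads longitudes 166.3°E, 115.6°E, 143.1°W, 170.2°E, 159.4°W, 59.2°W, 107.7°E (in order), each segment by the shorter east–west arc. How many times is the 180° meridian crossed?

Leg 1: +166.3° → +115.6°, shortest Δλ = -50.7° (west) — does not cross 180°.
Leg 2: +115.6° → -143.1°, shortest Δλ = 101.3° (east) — crosses 180°.
Leg 3: -143.1° → +170.2°, shortest Δλ = -46.7° (west) — crosses 180°.
Leg 4: +170.2° → -159.4°, shortest Δλ = 30.4° (east) — crosses 180°.
Leg 5: -159.4° → -59.2°, shortest Δλ = 100.2° (east) — does not cross 180°.
Leg 6: -59.2° → +107.7°, shortest Δλ = 166.9° (east) — does not cross 180°.
Total crossings: 3.

3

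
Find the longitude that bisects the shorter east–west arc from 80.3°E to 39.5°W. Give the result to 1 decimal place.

20.4°E

Signed shortest Δλ from +80.3° to -39.5° is -119.8°.
Midpoint longitude = +80.3° + (-119.8°)/2 = +80.3° − 59.9° = +20.4°.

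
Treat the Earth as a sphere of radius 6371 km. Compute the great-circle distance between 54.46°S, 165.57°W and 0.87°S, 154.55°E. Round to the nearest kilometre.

Δλ = 154.55 − -165.57 = 320.12°; wrapped into (−180°, 180°]: -39.88°.
Δφ = -0.87 − -54.46 = 53.59°.
a = sin²(Δφ/2) + cos φ₁ · cos φ₂ · sin²(Δλ/2) = 0.270818.
c = 2·atan2(√a, √(1−a)) = 1.09464 rad → d = 6371·c ≈ 6973.96 km.

6974 km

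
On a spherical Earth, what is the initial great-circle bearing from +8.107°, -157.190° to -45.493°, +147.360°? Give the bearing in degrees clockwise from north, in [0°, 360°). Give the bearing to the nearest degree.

Δλ = 147.360 − -157.190 = 304.550°; wrapped into (−180°, 180°]: -55.450°.
θ = atan2( sin Δλ · cos φ₂ , cos φ₁ · sin φ₂ − sin φ₁ · cos φ₂ · cos Δλ )
  = atan2(-0.57736, -0.76210) = -142.853° → normalised to [0°, 360°): 217.147°.

217°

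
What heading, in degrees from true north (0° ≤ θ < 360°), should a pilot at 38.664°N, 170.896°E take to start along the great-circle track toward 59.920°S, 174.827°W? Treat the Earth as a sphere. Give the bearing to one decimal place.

172.8°

Δλ = -174.827 − 170.896 = -345.723°; wrapped into (−180°, 180°]: 14.277°.
θ = atan2( sin Δλ · cos φ₂ , cos φ₁ · sin φ₂ − sin φ₁ · cos φ₂ · cos Δλ )
  = atan2(0.12360, -0.97913) = 172.805° → normalised to [0°, 360°): 172.805°.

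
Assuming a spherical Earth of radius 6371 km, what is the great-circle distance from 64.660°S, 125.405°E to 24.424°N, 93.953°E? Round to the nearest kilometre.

10271 km

Δλ = 93.953 − 125.405 = -31.452°.
Δφ = 24.424 − -64.660 = 89.084°.
a = sin²(Δφ/2) + cos φ₁ · cos φ₂ · sin²(Δλ/2) = 0.520634.
c = 2·atan2(√a, √(1−a)) = 1.61208 rad → d = 6371·c ≈ 10270.53 km.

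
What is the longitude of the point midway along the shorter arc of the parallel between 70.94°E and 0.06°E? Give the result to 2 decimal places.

35.50°E

Signed shortest Δλ from +70.94° to +0.06° is -70.88°.
Midpoint longitude = +70.94° + (-70.88°)/2 = +70.94° − 35.44° = +35.50°.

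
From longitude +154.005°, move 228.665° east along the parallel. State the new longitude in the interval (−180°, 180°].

Start at +154.005°; shift +228.665° → +382.670°.
+382.670° lies outside (−180°, 180°]; subtract 360° → +22.670°.

+22.670°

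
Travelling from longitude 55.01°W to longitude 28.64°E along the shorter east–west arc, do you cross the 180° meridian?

No

Signed shortest Δλ = ((28.64 − -55.01 + 180) mod 360) − 180 = 83.65°.
Going east by 83.65° from -55.01° reaches +28.64° without touching 180°.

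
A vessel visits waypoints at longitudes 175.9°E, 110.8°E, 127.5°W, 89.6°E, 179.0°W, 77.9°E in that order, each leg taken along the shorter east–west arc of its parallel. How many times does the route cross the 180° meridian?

Leg 1: +175.9° → +110.8°, shortest Δλ = -65.1° (west) — does not cross 180°.
Leg 2: +110.8° → -127.5°, shortest Δλ = 121.7° (east) — crosses 180°.
Leg 3: -127.5° → +89.6°, shortest Δλ = -142.9° (west) — crosses 180°.
Leg 4: +89.6° → -179.0°, shortest Δλ = 91.4° (east) — crosses 180°.
Leg 5: -179.0° → +77.9°, shortest Δλ = -103.1° (west) — crosses 180°.
Total crossings: 4.

4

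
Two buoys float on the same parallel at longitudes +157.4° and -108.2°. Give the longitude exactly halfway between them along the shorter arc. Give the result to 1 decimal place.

-155.4°

Signed shortest Δλ from +157.4° to -108.2° is +94.4°.
Midpoint longitude = +157.4° + (+94.4°)/2 = +157.4° + 47.2° = +204.6°.
Normalise into (−180°, 180°]: -155.4°.
(The naïve average (+157.4 + -108.2)/2 = 24.6° is on the wrong side of the globe.)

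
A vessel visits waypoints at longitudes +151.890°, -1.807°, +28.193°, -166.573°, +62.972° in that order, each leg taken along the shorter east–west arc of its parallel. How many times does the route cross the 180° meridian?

2

Leg 1: +151.890° → -1.807°, shortest Δλ = -153.697° (west) — does not cross 180°.
Leg 2: -1.807° → +28.193°, shortest Δλ = 30.0° (east) — does not cross 180°.
Leg 3: +28.193° → -166.573°, shortest Δλ = 165.234° (east) — crosses 180°.
Leg 4: -166.573° → +62.972°, shortest Δλ = -130.455° (west) — crosses 180°.
Total crossings: 2.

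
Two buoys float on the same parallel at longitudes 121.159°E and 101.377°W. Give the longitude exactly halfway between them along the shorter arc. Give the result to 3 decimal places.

170.109°W

Signed shortest Δλ from +121.159° to -101.377° is +137.464°.
Midpoint longitude = +121.159° + (+137.464°)/2 = +121.159° + 68.732° = +189.891°.
Normalise into (−180°, 180°]: -170.109°.
(The naïve average (+121.159 + -101.377)/2 = 9.891° is on the wrong side of the globe.)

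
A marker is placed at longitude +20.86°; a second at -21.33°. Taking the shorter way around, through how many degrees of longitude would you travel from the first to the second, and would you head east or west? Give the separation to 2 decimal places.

42.19° west

Raw difference: -21.33 − 20.86 = -42.19°.
Normalise into (−180°, 180°]: -42.19° stays -42.19°.
Negative ⇒ the second point lies to the west; separation 42.19°.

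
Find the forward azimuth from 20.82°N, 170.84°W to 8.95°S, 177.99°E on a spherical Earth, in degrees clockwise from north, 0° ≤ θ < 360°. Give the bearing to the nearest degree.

Δλ = 177.99 − -170.84 = 348.83°; wrapped into (−180°, 180°]: -11.17°.
θ = atan2( sin Δλ · cos φ₂ , cos φ₁ · sin φ₂ − sin φ₁ · cos φ₂ · cos Δλ )
  = atan2(-0.19136, -0.48987) = -158.662° → normalised to [0°, 360°): 201.338°.

201°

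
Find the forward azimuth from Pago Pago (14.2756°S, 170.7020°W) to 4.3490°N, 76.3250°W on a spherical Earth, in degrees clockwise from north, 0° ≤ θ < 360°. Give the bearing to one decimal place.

Δλ = -76.3250 − -170.7020 = 94.3770°.
θ = atan2( sin Δλ · cos φ₂ , cos φ₁ · sin φ₂ − sin φ₁ · cos φ₂ · cos Δλ )
  = atan2(0.99421, 0.05472) = 86.849° → normalised to [0°, 360°): 86.849°.

86.8°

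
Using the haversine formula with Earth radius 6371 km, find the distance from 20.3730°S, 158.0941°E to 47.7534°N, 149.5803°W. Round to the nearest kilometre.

Δλ = -149.5803 − 158.0941 = -307.6744°; wrapped into (−180°, 180°]: 52.3256°.
Δφ = 47.7534 − -20.3730 = 68.1264°.
a = sin²(Δφ/2) + cos φ₁ · cos φ₂ · sin²(Δλ/2) = 0.436252.
c = 2·atan2(√a, √(1−a)) = 1.44295 rad → d = 6371·c ≈ 9193.05 km.

9193 km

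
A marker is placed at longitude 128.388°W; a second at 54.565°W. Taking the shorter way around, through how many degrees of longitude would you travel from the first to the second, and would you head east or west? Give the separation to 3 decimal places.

Raw difference: -54.565 − -128.388 = 73.823°.
Normalise into (−180°, 180°]: 73.823° stays 73.823°.
Positive ⇒ the second point lies to the east; separation 73.823°.

73.823° east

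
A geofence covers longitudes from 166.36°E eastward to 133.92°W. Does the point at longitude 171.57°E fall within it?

Yes

Band width going east from +166.36° to -133.92°: ((-133.92 − 166.36) mod 360) = 59.72°.
Offset of +171.57° east of the west edge: ((171.57 − 166.36) mod 360) = 5.21°.
5.21° ≤ 59.72° ⇒ inside.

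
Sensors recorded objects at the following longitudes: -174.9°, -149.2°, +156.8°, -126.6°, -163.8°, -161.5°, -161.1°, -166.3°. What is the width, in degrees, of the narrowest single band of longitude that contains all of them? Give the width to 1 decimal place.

76.6°

Sort the longitudes: -174.9°, -166.3°, -163.8°, -161.5°, -161.1°, -149.2°, -126.6°, +156.8°.
Eastward gaps between consecutive values (wrapping around): 8.6°, 2.5°, 2.3°, 0.4°, 11.9°, 22.6°, 283.4°, 28.3°.
Largest gap = 283.4° ⇒ minimal covering band is its complement: 360° − 283.4° = 76.6°.
Band runs from +156.8° eastward to -126.6°, crossing the antimeridian.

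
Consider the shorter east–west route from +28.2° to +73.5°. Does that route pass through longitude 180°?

Signed shortest Δλ = ((73.5 − 28.2 + 180) mod 360) − 180 = 45.3°.
Going east by 45.3° from +28.2° reaches +73.5° without touching 180°.

No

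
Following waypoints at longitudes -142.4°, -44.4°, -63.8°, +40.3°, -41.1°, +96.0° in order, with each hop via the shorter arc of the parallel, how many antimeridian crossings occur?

0

Leg 1: -142.4° → -44.4°, shortest Δλ = 98.0° (east) — does not cross 180°.
Leg 2: -44.4° → -63.8°, shortest Δλ = -19.4° (west) — does not cross 180°.
Leg 3: -63.8° → +40.3°, shortest Δλ = 104.1° (east) — does not cross 180°.
Leg 4: +40.3° → -41.1°, shortest Δλ = -81.4° (west) — does not cross 180°.
Leg 5: -41.1° → +96.0°, shortest Δλ = 137.1° (east) — does not cross 180°.
Total crossings: 0.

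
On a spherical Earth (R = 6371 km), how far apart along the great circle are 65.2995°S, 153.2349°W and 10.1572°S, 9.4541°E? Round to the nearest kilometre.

11502 km

Δλ = 9.4541 − -153.2349 = 162.6890°.
Δφ = -10.1572 − -65.2995 = 55.1423°.
a = sin²(Δφ/2) + cos φ₁ · cos φ₂ · sin²(Δλ/2) = 0.616240.
c = 2·atan2(√a, √(1−a)) = 1.80542 rad → d = 6371·c ≈ 11502.35 km.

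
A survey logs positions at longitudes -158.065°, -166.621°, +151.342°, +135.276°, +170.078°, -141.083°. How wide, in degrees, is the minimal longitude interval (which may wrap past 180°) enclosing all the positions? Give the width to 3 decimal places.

Sort the longitudes: -166.621°, -158.065°, -141.083°, +135.276°, +151.342°, +170.078°.
Eastward gaps between consecutive values (wrapping around): 8.556°, 16.982°, 276.359°, 16.066°, 18.736°, 23.301°.
Largest gap = 276.359° ⇒ minimal covering band is its complement: 360° − 276.359° = 83.641°.
Band runs from +135.276° eastward to -141.083°, crossing the antimeridian.

83.641°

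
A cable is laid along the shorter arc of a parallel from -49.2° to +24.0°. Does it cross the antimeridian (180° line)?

Signed shortest Δλ = ((24.0 − -49.2 + 180) mod 360) − 180 = 73.2°.
Going east by 73.2° from -49.2° reaches +24.0° without touching 180°.

No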